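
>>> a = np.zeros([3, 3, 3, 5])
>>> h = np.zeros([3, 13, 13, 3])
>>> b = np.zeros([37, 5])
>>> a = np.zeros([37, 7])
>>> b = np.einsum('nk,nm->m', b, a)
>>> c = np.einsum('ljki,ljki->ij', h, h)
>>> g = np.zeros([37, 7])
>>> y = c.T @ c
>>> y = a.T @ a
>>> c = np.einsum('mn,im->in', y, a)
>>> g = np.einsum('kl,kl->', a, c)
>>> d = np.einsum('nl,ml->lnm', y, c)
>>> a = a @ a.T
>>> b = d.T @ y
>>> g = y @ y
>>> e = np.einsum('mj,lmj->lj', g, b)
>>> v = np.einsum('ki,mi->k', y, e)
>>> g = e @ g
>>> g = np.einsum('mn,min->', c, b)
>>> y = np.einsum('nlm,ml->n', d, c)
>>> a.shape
(37, 37)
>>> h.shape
(3, 13, 13, 3)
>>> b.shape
(37, 7, 7)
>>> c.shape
(37, 7)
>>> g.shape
()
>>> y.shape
(7,)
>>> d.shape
(7, 7, 37)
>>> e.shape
(37, 7)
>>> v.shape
(7,)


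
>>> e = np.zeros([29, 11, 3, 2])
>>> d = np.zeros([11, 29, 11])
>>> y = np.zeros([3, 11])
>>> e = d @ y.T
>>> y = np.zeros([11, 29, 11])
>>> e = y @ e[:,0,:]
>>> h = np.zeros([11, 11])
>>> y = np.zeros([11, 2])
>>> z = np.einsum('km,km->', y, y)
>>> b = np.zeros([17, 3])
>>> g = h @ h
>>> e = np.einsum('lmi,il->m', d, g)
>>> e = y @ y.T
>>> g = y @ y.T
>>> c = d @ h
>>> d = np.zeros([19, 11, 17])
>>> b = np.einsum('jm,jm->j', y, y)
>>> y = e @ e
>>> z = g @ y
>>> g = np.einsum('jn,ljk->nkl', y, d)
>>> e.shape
(11, 11)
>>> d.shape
(19, 11, 17)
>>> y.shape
(11, 11)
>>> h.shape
(11, 11)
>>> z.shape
(11, 11)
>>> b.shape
(11,)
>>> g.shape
(11, 17, 19)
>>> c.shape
(11, 29, 11)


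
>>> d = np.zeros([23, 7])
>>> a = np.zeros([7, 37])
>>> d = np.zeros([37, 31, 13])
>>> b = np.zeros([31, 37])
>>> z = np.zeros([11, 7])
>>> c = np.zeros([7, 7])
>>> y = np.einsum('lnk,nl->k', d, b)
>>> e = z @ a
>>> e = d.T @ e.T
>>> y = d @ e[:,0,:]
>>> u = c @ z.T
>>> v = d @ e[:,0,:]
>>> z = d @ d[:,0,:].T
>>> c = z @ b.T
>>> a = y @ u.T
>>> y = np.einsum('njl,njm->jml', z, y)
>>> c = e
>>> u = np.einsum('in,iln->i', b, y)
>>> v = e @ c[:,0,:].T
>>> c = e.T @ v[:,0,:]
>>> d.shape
(37, 31, 13)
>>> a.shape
(37, 31, 7)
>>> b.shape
(31, 37)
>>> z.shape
(37, 31, 37)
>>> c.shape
(11, 31, 13)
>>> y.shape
(31, 11, 37)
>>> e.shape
(13, 31, 11)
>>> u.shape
(31,)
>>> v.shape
(13, 31, 13)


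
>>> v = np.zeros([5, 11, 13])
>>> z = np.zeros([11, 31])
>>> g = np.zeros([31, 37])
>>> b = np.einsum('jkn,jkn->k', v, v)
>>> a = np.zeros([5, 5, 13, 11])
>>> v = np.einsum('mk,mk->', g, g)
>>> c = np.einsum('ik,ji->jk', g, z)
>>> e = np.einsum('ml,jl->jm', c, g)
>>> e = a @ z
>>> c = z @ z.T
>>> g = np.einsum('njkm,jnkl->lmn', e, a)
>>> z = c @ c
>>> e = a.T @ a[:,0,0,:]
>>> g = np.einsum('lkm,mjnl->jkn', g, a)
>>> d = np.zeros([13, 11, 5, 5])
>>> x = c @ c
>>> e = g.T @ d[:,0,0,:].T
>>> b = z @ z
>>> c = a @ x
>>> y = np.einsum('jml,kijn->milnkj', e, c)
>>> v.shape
()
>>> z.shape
(11, 11)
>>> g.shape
(5, 31, 13)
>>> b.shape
(11, 11)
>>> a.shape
(5, 5, 13, 11)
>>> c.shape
(5, 5, 13, 11)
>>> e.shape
(13, 31, 13)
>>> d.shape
(13, 11, 5, 5)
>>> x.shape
(11, 11)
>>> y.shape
(31, 5, 13, 11, 5, 13)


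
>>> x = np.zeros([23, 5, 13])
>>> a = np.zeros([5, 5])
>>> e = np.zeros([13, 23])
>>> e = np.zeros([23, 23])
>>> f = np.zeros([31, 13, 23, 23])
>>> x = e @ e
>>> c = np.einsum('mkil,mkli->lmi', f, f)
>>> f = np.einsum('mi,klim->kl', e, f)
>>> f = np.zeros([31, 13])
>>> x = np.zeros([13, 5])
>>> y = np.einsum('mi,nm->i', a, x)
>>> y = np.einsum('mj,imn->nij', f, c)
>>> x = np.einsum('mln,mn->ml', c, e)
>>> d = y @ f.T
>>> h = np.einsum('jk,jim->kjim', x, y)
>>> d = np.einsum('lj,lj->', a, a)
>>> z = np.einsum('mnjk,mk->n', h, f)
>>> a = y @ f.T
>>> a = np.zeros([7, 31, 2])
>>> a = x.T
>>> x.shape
(23, 31)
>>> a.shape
(31, 23)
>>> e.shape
(23, 23)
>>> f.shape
(31, 13)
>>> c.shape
(23, 31, 23)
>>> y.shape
(23, 23, 13)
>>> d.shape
()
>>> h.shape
(31, 23, 23, 13)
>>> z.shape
(23,)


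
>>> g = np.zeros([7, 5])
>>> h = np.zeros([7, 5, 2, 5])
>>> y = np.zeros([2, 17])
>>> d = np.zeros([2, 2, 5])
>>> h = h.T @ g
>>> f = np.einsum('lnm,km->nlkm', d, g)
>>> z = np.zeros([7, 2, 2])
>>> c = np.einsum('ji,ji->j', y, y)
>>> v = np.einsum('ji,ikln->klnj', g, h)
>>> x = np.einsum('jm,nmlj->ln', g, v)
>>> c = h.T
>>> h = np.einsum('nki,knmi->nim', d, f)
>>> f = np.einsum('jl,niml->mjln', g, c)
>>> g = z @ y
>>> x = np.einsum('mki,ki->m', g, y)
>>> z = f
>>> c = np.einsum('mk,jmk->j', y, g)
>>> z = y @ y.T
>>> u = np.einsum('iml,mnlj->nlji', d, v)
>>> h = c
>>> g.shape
(7, 2, 17)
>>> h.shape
(7,)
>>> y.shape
(2, 17)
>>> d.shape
(2, 2, 5)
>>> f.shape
(2, 7, 5, 5)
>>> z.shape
(2, 2)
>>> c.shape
(7,)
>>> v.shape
(2, 5, 5, 7)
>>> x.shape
(7,)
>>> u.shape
(5, 5, 7, 2)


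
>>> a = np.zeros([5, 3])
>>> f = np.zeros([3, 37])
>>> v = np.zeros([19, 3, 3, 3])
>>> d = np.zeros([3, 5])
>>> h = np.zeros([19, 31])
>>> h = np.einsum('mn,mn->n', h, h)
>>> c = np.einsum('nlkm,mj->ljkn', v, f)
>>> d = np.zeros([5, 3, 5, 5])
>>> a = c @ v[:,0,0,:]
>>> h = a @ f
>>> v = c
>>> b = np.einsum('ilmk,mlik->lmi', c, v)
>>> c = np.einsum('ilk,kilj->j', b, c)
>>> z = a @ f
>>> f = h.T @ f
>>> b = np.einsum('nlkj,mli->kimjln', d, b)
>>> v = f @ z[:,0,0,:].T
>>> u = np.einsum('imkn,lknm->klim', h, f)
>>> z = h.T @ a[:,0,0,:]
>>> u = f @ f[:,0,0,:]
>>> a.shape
(3, 37, 3, 3)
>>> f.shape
(37, 3, 37, 37)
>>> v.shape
(37, 3, 37, 3)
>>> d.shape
(5, 3, 5, 5)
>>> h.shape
(3, 37, 3, 37)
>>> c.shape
(19,)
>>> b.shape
(5, 3, 37, 5, 3, 5)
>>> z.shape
(37, 3, 37, 3)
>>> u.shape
(37, 3, 37, 37)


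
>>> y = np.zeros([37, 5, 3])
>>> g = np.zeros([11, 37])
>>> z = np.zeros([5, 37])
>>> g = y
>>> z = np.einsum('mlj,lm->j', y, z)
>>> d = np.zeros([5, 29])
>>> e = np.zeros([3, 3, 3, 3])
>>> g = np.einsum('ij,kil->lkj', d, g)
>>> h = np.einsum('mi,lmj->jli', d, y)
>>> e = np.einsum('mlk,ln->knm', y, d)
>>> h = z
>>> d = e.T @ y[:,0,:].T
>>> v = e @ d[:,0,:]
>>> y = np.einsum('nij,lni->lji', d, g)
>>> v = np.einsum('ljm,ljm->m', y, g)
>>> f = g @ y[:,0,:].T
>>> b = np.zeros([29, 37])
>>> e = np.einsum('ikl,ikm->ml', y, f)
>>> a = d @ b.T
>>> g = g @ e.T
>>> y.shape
(3, 37, 29)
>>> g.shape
(3, 37, 3)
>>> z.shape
(3,)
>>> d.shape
(37, 29, 37)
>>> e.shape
(3, 29)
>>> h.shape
(3,)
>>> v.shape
(29,)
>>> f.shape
(3, 37, 3)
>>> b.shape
(29, 37)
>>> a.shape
(37, 29, 29)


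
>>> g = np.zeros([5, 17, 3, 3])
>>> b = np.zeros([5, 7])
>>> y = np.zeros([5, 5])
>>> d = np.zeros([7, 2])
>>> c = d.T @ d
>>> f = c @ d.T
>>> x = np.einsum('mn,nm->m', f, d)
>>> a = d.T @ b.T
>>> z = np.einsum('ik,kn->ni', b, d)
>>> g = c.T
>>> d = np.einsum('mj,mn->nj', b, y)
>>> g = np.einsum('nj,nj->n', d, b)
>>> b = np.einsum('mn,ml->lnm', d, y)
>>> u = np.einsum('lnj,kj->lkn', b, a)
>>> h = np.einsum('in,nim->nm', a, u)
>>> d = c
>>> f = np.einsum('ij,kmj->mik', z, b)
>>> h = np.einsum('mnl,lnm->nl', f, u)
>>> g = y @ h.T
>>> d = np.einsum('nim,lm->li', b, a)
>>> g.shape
(5, 2)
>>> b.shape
(5, 7, 5)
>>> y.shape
(5, 5)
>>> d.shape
(2, 7)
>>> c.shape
(2, 2)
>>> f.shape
(7, 2, 5)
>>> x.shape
(2,)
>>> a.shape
(2, 5)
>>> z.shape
(2, 5)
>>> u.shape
(5, 2, 7)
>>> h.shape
(2, 5)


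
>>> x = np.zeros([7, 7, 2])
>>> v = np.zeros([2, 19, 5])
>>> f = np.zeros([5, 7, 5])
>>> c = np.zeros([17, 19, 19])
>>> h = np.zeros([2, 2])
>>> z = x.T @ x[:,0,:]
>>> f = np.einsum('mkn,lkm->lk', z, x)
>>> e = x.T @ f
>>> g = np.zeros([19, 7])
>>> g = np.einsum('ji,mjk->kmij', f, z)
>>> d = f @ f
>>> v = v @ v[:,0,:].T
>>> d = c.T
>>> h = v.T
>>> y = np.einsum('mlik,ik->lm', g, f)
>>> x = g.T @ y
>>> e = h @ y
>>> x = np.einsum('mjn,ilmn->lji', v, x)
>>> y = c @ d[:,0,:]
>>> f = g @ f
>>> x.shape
(7, 19, 7)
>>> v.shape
(2, 19, 2)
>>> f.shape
(2, 2, 7, 7)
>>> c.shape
(17, 19, 19)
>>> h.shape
(2, 19, 2)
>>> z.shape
(2, 7, 2)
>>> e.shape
(2, 19, 2)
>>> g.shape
(2, 2, 7, 7)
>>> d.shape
(19, 19, 17)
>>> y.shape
(17, 19, 17)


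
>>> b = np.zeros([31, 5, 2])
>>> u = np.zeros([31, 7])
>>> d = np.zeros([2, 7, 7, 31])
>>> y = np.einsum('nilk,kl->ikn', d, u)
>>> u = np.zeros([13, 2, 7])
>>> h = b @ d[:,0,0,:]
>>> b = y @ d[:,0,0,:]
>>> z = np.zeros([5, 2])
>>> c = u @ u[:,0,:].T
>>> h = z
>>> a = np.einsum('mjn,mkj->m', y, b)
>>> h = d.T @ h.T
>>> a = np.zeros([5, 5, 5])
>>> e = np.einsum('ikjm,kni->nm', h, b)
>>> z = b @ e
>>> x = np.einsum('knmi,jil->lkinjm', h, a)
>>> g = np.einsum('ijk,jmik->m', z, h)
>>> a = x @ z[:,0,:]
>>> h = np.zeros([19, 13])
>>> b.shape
(7, 31, 31)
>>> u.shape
(13, 2, 7)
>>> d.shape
(2, 7, 7, 31)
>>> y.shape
(7, 31, 2)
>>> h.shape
(19, 13)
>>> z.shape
(7, 31, 5)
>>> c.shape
(13, 2, 13)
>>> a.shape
(5, 31, 5, 7, 5, 5)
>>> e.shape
(31, 5)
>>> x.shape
(5, 31, 5, 7, 5, 7)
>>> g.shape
(7,)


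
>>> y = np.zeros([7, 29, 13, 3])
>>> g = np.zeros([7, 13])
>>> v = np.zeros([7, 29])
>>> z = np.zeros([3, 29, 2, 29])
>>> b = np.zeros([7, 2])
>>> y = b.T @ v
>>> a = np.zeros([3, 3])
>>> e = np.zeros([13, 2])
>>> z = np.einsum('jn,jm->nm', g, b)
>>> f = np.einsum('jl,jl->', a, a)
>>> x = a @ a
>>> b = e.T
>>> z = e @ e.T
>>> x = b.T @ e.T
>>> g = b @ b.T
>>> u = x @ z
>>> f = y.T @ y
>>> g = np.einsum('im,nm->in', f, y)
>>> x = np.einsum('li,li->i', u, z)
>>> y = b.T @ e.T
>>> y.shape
(13, 13)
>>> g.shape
(29, 2)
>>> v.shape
(7, 29)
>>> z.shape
(13, 13)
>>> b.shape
(2, 13)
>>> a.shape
(3, 3)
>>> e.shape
(13, 2)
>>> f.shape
(29, 29)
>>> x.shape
(13,)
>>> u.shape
(13, 13)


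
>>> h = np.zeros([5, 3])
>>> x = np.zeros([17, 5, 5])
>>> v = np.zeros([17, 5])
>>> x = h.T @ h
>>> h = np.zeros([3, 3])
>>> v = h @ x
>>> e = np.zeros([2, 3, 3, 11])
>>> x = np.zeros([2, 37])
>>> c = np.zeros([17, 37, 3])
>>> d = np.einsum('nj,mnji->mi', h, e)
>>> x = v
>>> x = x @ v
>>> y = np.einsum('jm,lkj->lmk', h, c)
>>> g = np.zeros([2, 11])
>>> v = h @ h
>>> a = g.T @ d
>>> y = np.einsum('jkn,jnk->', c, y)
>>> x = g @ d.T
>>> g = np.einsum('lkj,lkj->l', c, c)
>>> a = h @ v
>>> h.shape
(3, 3)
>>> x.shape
(2, 2)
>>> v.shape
(3, 3)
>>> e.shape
(2, 3, 3, 11)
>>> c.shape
(17, 37, 3)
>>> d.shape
(2, 11)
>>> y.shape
()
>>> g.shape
(17,)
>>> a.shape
(3, 3)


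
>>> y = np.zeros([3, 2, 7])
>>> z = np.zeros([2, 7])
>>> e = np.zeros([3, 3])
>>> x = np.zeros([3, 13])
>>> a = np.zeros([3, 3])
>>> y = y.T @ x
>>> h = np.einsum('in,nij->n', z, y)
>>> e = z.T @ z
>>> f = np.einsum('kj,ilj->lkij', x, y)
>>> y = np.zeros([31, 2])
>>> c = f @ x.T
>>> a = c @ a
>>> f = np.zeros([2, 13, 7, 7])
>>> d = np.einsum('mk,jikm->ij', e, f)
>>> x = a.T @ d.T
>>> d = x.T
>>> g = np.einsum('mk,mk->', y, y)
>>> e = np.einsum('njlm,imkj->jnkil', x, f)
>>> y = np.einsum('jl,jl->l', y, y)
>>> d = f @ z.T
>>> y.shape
(2,)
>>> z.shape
(2, 7)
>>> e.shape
(7, 3, 7, 2, 3)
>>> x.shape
(3, 7, 3, 13)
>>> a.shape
(2, 3, 7, 3)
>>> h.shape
(7,)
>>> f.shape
(2, 13, 7, 7)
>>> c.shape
(2, 3, 7, 3)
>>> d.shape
(2, 13, 7, 2)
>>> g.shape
()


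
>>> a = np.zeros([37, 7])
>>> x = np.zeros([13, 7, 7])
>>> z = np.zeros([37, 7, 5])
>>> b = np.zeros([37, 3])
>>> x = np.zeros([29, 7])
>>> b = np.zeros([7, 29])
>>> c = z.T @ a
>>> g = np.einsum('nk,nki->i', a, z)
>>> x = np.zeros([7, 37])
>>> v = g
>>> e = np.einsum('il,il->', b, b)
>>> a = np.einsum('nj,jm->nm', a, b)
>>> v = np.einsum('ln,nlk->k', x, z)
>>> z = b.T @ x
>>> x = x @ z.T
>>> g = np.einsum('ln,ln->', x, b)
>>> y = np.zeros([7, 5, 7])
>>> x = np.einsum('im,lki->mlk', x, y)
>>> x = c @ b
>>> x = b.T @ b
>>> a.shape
(37, 29)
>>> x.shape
(29, 29)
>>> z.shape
(29, 37)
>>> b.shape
(7, 29)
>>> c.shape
(5, 7, 7)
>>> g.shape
()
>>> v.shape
(5,)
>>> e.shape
()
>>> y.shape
(7, 5, 7)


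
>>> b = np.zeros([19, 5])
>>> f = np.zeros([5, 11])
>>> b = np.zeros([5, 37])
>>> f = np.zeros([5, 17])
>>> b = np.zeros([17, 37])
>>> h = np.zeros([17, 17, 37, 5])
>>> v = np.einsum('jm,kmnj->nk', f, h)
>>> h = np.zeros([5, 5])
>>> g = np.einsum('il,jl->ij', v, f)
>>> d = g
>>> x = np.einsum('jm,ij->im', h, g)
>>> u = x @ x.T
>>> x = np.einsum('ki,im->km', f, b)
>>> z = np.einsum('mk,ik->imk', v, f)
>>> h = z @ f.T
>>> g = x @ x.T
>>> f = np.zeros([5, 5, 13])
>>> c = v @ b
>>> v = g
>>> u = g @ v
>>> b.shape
(17, 37)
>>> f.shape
(5, 5, 13)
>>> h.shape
(5, 37, 5)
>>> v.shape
(5, 5)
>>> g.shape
(5, 5)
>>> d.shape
(37, 5)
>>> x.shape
(5, 37)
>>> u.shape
(5, 5)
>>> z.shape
(5, 37, 17)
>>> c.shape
(37, 37)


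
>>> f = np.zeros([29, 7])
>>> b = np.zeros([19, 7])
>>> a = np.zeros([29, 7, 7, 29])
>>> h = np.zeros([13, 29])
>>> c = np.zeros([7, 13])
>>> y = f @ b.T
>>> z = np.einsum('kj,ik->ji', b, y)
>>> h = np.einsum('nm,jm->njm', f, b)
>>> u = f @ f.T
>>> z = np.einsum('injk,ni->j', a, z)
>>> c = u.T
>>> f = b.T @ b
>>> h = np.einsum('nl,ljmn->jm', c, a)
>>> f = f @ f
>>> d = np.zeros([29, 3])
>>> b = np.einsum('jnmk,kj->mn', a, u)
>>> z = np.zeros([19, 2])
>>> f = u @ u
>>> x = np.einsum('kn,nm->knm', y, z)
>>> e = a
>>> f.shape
(29, 29)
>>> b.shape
(7, 7)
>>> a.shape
(29, 7, 7, 29)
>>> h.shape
(7, 7)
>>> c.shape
(29, 29)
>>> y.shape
(29, 19)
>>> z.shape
(19, 2)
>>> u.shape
(29, 29)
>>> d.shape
(29, 3)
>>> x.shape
(29, 19, 2)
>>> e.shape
(29, 7, 7, 29)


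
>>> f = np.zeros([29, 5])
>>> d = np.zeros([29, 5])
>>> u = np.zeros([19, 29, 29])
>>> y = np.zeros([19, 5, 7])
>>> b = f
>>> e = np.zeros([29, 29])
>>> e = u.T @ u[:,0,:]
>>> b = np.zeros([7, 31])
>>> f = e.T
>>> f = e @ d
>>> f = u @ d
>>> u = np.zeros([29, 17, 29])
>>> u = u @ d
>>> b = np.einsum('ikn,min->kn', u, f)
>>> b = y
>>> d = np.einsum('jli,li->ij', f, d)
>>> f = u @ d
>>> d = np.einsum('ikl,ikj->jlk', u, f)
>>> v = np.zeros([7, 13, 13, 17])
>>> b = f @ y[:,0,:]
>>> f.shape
(29, 17, 19)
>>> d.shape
(19, 5, 17)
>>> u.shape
(29, 17, 5)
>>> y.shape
(19, 5, 7)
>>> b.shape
(29, 17, 7)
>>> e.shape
(29, 29, 29)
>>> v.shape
(7, 13, 13, 17)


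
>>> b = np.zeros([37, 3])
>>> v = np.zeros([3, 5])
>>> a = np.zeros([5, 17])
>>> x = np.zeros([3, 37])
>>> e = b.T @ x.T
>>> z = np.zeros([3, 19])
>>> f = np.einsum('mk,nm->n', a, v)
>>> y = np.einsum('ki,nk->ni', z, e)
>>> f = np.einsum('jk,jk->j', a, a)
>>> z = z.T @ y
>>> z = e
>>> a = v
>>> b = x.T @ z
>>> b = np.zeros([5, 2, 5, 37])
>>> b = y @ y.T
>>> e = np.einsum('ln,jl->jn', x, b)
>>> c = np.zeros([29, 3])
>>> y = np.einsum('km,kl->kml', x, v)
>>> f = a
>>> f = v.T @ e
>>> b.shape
(3, 3)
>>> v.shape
(3, 5)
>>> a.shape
(3, 5)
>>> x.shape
(3, 37)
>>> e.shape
(3, 37)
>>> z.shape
(3, 3)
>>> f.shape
(5, 37)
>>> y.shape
(3, 37, 5)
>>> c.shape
(29, 3)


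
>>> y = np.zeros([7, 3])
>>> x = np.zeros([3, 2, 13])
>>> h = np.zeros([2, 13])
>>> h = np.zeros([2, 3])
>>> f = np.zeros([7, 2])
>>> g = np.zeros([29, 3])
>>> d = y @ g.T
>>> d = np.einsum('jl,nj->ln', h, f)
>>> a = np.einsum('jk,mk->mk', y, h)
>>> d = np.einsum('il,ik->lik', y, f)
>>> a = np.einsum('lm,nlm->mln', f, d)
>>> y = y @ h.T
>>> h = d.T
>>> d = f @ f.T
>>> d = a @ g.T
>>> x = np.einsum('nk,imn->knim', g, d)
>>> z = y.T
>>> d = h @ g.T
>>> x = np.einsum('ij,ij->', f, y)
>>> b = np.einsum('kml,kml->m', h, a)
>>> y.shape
(7, 2)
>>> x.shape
()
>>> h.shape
(2, 7, 3)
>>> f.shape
(7, 2)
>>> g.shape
(29, 3)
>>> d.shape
(2, 7, 29)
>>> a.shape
(2, 7, 3)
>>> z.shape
(2, 7)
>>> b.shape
(7,)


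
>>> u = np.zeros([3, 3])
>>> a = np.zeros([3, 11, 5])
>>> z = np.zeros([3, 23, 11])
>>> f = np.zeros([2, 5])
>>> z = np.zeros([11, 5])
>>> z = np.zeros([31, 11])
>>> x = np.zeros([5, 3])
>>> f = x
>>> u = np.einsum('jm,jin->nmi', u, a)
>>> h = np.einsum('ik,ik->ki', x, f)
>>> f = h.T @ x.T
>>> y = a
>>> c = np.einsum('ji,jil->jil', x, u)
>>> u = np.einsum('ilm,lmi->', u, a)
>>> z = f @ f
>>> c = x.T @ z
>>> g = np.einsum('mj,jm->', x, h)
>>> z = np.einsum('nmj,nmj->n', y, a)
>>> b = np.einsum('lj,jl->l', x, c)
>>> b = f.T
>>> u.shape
()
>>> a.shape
(3, 11, 5)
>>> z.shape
(3,)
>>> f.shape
(5, 5)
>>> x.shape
(5, 3)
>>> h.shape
(3, 5)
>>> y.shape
(3, 11, 5)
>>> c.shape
(3, 5)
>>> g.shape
()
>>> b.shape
(5, 5)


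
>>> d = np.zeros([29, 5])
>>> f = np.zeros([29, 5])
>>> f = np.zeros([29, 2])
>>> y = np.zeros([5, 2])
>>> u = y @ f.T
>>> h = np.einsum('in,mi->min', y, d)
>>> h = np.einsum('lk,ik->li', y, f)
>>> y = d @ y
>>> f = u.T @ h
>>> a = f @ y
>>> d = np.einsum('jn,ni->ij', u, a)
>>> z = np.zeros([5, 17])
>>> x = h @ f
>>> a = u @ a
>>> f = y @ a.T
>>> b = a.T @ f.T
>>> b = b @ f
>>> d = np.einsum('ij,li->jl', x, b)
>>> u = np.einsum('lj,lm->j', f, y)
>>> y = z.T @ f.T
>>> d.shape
(29, 2)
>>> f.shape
(29, 5)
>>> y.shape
(17, 29)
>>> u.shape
(5,)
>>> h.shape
(5, 29)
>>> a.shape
(5, 2)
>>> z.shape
(5, 17)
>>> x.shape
(5, 29)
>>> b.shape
(2, 5)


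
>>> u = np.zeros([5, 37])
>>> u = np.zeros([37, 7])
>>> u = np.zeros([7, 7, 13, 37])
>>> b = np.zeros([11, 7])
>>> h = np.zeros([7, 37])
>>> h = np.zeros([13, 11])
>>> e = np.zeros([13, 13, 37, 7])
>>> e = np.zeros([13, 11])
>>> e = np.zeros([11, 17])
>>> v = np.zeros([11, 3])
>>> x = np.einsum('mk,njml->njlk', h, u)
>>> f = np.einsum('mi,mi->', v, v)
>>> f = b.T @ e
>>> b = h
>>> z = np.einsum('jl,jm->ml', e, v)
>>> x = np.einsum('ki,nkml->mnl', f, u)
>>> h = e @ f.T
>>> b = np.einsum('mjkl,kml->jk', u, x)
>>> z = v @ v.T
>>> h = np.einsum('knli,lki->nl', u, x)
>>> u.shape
(7, 7, 13, 37)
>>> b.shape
(7, 13)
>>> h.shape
(7, 13)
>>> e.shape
(11, 17)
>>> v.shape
(11, 3)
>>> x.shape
(13, 7, 37)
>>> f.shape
(7, 17)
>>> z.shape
(11, 11)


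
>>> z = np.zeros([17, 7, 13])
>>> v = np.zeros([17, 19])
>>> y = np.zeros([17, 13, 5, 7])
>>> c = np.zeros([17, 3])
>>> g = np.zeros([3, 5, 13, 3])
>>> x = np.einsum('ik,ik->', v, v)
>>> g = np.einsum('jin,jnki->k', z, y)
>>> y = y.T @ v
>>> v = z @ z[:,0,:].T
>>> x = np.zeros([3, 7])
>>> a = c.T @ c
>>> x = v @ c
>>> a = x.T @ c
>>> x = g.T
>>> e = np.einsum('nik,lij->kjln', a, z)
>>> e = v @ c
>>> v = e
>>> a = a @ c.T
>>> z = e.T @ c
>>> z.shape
(3, 7, 3)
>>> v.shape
(17, 7, 3)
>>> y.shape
(7, 5, 13, 19)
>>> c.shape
(17, 3)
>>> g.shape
(5,)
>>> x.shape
(5,)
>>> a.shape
(3, 7, 17)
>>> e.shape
(17, 7, 3)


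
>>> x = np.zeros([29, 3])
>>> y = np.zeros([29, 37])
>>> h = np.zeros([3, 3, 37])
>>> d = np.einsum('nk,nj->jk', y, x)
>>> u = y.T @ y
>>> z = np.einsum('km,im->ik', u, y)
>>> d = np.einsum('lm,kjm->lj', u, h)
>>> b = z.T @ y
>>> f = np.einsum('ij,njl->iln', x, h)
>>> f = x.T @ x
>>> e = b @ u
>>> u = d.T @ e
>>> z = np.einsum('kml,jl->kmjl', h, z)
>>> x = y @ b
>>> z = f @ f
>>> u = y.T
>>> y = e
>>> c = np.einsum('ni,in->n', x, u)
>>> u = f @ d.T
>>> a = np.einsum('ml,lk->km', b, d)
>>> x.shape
(29, 37)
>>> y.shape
(37, 37)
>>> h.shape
(3, 3, 37)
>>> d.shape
(37, 3)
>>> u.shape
(3, 37)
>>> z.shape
(3, 3)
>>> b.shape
(37, 37)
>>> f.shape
(3, 3)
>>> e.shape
(37, 37)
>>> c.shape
(29,)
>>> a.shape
(3, 37)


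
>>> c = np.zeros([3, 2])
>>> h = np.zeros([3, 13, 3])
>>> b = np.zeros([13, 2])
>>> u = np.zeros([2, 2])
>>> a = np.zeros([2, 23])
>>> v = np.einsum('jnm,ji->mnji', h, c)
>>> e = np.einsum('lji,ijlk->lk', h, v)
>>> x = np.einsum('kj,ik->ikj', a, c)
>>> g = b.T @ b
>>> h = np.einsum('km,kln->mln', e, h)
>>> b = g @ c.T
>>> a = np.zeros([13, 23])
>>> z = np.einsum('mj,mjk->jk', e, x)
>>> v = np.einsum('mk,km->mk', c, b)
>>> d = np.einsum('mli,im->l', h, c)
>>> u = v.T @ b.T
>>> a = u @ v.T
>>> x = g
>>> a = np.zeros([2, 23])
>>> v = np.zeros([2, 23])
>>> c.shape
(3, 2)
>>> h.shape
(2, 13, 3)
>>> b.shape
(2, 3)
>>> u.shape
(2, 2)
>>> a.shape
(2, 23)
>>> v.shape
(2, 23)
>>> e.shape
(3, 2)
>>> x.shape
(2, 2)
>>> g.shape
(2, 2)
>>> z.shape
(2, 23)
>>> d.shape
(13,)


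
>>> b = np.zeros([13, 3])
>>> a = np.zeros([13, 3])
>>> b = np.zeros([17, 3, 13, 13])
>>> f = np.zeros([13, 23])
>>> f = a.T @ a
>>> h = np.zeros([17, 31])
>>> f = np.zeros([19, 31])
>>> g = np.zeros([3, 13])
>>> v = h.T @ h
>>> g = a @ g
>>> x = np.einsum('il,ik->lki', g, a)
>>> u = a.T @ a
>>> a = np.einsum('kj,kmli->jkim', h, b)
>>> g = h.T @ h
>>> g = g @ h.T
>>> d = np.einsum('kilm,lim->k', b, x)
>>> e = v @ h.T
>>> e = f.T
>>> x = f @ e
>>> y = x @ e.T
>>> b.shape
(17, 3, 13, 13)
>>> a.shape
(31, 17, 13, 3)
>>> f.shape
(19, 31)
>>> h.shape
(17, 31)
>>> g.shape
(31, 17)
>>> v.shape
(31, 31)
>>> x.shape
(19, 19)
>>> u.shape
(3, 3)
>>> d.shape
(17,)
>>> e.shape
(31, 19)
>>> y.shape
(19, 31)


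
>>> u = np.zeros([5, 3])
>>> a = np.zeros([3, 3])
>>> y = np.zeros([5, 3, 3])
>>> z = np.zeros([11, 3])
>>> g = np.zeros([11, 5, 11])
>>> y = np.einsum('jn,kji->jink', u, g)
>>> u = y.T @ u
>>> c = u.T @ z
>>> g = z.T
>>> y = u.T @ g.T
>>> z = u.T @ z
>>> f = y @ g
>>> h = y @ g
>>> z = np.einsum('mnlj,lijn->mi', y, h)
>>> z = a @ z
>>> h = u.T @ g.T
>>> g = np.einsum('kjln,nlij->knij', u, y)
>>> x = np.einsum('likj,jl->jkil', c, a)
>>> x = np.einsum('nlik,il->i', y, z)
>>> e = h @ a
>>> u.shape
(11, 3, 11, 3)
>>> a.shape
(3, 3)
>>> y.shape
(3, 11, 3, 3)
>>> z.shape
(3, 11)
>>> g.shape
(11, 3, 3, 3)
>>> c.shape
(3, 11, 3, 3)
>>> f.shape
(3, 11, 3, 11)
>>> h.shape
(3, 11, 3, 3)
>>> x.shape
(3,)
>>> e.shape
(3, 11, 3, 3)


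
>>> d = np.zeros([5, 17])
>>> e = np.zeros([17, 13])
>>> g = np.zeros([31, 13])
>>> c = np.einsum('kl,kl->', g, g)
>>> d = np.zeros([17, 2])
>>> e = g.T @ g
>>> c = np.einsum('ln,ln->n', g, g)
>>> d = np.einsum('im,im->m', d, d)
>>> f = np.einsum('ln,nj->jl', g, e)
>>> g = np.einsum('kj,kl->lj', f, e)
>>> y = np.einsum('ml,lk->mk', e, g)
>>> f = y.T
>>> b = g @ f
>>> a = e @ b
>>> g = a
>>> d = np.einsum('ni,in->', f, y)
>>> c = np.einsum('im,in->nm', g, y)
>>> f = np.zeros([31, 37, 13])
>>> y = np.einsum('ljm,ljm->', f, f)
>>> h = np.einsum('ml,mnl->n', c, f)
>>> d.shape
()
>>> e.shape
(13, 13)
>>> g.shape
(13, 13)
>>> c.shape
(31, 13)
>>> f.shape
(31, 37, 13)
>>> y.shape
()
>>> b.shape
(13, 13)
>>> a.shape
(13, 13)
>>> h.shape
(37,)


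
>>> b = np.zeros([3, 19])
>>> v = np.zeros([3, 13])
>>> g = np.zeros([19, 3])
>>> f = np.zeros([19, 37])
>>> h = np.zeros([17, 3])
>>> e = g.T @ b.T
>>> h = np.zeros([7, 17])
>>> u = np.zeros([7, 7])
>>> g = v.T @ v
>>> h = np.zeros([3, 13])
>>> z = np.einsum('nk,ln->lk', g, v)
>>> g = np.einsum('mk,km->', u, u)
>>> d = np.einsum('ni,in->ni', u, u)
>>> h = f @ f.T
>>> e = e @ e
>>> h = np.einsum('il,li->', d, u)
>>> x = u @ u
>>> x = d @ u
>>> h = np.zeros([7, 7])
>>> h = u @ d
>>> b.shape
(3, 19)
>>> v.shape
(3, 13)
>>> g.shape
()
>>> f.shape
(19, 37)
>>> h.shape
(7, 7)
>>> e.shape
(3, 3)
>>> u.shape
(7, 7)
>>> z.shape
(3, 13)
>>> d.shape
(7, 7)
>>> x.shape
(7, 7)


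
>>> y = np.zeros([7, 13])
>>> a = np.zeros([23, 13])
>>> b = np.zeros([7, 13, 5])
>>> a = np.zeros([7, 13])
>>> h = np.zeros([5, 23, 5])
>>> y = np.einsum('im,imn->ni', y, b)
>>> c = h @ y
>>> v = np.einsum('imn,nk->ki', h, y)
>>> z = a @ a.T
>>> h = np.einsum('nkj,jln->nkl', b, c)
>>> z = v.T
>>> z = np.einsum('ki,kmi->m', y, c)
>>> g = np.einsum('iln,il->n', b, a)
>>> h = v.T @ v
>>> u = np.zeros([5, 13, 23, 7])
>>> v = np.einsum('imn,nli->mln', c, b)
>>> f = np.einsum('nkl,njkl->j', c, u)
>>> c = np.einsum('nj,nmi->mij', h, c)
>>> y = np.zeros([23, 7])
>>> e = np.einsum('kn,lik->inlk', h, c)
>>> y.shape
(23, 7)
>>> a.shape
(7, 13)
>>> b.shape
(7, 13, 5)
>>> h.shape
(5, 5)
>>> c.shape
(23, 7, 5)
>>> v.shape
(23, 13, 7)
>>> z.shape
(23,)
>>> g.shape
(5,)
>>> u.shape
(5, 13, 23, 7)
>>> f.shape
(13,)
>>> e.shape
(7, 5, 23, 5)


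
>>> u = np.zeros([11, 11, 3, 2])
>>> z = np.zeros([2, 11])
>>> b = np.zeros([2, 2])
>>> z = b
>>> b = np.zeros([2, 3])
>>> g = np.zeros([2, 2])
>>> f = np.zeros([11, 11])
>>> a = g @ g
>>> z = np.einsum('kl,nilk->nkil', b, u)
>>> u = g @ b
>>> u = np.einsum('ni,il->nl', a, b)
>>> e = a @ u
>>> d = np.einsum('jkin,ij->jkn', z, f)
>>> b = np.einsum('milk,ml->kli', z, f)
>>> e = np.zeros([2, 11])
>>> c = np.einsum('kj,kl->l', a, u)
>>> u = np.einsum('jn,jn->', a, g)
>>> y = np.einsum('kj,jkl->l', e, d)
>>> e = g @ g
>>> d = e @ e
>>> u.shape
()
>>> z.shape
(11, 2, 11, 3)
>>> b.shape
(3, 11, 2)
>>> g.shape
(2, 2)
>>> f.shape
(11, 11)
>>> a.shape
(2, 2)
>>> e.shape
(2, 2)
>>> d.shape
(2, 2)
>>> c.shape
(3,)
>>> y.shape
(3,)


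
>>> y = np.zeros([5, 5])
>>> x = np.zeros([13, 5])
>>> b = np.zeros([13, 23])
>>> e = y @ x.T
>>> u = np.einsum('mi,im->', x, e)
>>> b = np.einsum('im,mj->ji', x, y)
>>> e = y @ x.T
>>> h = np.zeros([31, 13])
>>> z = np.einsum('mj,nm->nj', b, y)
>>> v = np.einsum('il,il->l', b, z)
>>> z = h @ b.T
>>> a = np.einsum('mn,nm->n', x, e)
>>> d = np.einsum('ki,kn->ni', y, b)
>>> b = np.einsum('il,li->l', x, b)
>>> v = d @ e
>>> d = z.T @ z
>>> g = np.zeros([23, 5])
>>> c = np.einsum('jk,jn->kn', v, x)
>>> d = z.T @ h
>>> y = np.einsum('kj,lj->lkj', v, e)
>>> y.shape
(5, 13, 13)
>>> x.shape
(13, 5)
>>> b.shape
(5,)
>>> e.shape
(5, 13)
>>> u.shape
()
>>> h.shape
(31, 13)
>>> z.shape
(31, 5)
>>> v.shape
(13, 13)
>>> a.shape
(5,)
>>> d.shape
(5, 13)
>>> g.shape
(23, 5)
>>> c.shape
(13, 5)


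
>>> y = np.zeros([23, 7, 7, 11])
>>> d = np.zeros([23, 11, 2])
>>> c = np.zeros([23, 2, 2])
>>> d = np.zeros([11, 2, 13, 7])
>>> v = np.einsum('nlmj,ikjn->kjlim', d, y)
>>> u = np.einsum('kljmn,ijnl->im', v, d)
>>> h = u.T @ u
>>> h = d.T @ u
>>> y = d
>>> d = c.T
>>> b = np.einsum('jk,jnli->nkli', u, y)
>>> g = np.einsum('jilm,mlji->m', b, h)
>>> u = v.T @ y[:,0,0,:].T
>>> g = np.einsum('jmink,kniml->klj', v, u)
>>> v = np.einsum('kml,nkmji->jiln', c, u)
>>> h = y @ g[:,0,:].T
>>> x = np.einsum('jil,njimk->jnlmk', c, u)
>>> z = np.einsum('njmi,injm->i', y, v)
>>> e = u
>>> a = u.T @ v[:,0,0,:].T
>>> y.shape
(11, 2, 13, 7)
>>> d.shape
(2, 2, 23)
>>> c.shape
(23, 2, 2)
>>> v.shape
(7, 11, 2, 13)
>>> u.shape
(13, 23, 2, 7, 11)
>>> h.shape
(11, 2, 13, 13)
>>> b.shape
(2, 23, 13, 7)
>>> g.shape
(13, 11, 7)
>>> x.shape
(23, 13, 2, 7, 11)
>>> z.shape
(7,)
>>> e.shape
(13, 23, 2, 7, 11)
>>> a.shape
(11, 7, 2, 23, 7)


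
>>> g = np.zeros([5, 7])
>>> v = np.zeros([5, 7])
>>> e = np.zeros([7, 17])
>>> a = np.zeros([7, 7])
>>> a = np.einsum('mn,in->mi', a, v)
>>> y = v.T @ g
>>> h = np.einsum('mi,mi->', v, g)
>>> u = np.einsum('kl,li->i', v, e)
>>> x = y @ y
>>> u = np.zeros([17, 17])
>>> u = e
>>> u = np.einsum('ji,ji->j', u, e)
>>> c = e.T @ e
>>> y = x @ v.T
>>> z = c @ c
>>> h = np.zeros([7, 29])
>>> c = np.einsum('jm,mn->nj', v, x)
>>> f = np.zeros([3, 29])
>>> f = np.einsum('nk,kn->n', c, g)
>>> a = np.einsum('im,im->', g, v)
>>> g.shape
(5, 7)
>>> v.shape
(5, 7)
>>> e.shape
(7, 17)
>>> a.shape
()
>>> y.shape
(7, 5)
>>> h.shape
(7, 29)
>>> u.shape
(7,)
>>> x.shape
(7, 7)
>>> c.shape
(7, 5)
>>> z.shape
(17, 17)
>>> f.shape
(7,)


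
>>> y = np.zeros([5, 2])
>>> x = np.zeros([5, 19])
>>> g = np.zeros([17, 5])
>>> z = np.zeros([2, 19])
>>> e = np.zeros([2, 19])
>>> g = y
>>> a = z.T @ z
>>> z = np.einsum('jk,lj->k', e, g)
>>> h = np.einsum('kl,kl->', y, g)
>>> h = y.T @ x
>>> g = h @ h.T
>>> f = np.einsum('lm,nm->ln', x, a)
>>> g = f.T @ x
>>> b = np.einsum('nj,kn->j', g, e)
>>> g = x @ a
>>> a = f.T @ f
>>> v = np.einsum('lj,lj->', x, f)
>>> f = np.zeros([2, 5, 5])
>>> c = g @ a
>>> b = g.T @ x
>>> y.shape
(5, 2)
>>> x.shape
(5, 19)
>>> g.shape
(5, 19)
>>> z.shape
(19,)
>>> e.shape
(2, 19)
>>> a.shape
(19, 19)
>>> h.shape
(2, 19)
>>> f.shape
(2, 5, 5)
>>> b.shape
(19, 19)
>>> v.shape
()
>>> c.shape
(5, 19)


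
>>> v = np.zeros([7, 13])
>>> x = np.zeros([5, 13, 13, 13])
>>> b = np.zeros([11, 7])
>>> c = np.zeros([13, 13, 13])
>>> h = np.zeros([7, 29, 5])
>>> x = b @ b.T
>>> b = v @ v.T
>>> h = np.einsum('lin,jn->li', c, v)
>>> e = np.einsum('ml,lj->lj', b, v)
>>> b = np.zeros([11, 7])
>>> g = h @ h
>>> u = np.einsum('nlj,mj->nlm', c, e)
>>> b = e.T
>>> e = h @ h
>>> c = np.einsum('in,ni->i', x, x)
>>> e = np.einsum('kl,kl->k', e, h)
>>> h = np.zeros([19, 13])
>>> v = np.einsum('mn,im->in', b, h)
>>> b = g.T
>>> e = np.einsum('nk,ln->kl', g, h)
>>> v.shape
(19, 7)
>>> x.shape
(11, 11)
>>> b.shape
(13, 13)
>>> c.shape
(11,)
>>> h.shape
(19, 13)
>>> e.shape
(13, 19)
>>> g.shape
(13, 13)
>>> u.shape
(13, 13, 7)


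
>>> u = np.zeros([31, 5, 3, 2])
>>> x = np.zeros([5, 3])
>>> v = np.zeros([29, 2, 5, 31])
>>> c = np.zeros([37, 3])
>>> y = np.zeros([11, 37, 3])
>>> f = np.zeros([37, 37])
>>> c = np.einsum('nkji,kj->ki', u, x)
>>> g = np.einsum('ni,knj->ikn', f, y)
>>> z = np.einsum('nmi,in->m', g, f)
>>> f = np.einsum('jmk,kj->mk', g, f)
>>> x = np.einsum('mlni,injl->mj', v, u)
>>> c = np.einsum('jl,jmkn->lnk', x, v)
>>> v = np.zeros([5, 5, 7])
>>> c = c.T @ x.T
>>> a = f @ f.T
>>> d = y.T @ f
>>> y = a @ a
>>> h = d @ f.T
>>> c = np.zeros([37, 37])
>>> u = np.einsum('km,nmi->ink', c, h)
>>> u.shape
(11, 3, 37)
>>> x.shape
(29, 3)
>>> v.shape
(5, 5, 7)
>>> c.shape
(37, 37)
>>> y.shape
(11, 11)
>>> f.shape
(11, 37)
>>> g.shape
(37, 11, 37)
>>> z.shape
(11,)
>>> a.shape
(11, 11)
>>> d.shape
(3, 37, 37)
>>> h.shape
(3, 37, 11)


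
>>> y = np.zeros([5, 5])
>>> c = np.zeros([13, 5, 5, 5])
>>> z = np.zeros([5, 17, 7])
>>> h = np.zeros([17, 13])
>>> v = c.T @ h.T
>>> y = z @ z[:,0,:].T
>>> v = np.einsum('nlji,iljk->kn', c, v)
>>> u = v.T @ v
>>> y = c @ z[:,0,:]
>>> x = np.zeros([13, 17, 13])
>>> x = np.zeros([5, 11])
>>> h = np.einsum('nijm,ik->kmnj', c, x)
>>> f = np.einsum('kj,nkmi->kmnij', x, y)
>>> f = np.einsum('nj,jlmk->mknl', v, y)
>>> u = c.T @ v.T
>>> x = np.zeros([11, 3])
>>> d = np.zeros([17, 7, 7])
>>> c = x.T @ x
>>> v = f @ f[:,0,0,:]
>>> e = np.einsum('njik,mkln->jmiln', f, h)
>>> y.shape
(13, 5, 5, 7)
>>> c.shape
(3, 3)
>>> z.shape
(5, 17, 7)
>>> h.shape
(11, 5, 13, 5)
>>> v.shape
(5, 7, 17, 5)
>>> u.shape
(5, 5, 5, 17)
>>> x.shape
(11, 3)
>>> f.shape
(5, 7, 17, 5)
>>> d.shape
(17, 7, 7)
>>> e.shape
(7, 11, 17, 13, 5)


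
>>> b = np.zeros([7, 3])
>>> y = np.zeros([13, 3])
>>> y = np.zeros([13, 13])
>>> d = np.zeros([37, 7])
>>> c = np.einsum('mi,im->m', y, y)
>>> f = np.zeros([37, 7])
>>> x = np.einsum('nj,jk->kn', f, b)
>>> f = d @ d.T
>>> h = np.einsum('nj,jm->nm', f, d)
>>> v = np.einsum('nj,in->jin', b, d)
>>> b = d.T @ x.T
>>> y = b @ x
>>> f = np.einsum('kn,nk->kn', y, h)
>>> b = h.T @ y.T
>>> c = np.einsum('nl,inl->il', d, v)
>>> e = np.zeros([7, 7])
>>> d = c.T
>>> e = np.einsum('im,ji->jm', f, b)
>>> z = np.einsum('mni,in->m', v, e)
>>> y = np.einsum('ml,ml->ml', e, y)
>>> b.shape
(7, 7)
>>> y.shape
(7, 37)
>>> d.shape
(7, 3)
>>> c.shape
(3, 7)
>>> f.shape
(7, 37)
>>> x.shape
(3, 37)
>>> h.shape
(37, 7)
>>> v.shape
(3, 37, 7)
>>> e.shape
(7, 37)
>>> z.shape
(3,)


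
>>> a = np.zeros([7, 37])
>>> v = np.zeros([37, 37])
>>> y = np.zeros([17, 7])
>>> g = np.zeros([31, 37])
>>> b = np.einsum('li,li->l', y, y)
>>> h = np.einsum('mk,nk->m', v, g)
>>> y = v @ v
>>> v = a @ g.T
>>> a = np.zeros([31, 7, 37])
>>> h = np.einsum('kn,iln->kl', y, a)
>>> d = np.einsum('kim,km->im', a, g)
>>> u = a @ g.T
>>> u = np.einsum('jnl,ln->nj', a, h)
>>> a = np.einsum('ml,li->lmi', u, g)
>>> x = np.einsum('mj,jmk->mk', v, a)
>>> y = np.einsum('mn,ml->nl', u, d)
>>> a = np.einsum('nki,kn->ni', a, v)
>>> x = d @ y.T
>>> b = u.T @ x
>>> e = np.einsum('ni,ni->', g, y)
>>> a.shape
(31, 37)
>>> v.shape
(7, 31)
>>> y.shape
(31, 37)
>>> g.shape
(31, 37)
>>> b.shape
(31, 31)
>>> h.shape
(37, 7)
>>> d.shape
(7, 37)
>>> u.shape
(7, 31)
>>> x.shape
(7, 31)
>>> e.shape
()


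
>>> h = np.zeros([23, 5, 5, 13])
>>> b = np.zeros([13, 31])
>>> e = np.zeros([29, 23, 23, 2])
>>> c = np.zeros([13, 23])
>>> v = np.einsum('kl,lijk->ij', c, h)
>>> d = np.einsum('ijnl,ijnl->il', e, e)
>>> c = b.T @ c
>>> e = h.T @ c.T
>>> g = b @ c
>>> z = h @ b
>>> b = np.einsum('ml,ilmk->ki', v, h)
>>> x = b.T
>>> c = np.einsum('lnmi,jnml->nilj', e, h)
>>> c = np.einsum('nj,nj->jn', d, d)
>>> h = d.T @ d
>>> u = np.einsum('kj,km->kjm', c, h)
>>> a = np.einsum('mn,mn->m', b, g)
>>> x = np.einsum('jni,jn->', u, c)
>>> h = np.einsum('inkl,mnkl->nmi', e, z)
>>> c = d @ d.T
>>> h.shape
(5, 23, 13)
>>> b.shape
(13, 23)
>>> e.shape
(13, 5, 5, 31)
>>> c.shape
(29, 29)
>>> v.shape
(5, 5)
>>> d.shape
(29, 2)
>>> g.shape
(13, 23)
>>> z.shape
(23, 5, 5, 31)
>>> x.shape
()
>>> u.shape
(2, 29, 2)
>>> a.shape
(13,)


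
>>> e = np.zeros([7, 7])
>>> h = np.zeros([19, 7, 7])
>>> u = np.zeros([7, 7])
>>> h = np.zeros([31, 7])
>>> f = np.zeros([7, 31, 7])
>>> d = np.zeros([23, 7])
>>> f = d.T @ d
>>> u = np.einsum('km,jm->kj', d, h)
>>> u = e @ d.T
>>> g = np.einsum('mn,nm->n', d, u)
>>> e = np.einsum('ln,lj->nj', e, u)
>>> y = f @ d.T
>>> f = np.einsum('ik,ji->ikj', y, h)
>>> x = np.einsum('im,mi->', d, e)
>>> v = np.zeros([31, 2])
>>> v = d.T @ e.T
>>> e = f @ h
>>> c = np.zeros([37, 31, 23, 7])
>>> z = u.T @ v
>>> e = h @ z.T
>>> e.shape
(31, 23)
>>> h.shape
(31, 7)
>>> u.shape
(7, 23)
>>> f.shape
(7, 23, 31)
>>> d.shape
(23, 7)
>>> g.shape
(7,)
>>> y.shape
(7, 23)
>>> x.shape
()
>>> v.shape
(7, 7)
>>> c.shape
(37, 31, 23, 7)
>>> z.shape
(23, 7)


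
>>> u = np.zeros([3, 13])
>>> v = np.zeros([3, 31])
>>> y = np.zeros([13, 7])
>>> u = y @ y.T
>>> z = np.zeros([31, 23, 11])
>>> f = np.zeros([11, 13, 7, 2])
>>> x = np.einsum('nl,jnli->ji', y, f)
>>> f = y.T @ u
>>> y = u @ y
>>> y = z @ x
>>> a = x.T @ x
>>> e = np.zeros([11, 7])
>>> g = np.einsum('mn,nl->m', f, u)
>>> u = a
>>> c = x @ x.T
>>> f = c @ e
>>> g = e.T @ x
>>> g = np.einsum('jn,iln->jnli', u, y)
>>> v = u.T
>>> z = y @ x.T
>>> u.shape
(2, 2)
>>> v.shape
(2, 2)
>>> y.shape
(31, 23, 2)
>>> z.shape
(31, 23, 11)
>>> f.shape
(11, 7)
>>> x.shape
(11, 2)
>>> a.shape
(2, 2)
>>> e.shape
(11, 7)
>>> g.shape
(2, 2, 23, 31)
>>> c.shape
(11, 11)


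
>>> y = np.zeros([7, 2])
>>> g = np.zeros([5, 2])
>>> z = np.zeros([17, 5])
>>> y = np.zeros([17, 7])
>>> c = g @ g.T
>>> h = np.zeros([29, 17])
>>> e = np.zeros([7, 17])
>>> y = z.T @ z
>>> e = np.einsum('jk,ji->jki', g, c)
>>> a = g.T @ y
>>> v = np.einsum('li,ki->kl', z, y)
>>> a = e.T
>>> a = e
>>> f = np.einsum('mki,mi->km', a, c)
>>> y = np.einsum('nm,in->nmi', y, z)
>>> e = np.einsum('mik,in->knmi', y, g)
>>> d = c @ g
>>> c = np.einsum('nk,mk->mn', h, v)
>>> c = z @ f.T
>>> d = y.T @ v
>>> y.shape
(5, 5, 17)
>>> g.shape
(5, 2)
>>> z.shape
(17, 5)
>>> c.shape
(17, 2)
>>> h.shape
(29, 17)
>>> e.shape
(17, 2, 5, 5)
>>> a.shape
(5, 2, 5)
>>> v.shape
(5, 17)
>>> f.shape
(2, 5)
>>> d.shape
(17, 5, 17)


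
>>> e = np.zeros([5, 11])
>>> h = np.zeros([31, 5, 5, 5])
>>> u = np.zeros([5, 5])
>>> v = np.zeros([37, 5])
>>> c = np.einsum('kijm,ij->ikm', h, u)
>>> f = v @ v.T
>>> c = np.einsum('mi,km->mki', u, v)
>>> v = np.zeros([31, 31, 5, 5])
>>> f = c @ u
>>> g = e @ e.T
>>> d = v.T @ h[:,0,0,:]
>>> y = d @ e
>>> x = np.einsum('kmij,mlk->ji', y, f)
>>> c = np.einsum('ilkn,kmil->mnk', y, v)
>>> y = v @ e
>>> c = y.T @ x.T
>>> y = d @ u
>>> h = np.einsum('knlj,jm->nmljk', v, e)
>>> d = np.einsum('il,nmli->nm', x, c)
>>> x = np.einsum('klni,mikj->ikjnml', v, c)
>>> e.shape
(5, 11)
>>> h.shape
(31, 11, 5, 5, 31)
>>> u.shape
(5, 5)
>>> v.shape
(31, 31, 5, 5)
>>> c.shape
(11, 5, 31, 11)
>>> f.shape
(5, 37, 5)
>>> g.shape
(5, 5)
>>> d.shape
(11, 5)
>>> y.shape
(5, 5, 31, 5)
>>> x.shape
(5, 31, 11, 5, 11, 31)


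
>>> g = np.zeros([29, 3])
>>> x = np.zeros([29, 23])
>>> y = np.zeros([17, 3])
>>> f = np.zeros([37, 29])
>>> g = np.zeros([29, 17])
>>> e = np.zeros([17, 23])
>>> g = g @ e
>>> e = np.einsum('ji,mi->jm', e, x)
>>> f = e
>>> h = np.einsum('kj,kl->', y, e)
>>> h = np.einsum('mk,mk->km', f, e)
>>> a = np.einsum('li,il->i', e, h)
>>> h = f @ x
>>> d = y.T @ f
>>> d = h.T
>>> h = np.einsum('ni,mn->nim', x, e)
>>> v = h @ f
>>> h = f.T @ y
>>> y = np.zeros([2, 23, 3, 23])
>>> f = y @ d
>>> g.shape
(29, 23)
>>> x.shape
(29, 23)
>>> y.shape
(2, 23, 3, 23)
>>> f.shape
(2, 23, 3, 17)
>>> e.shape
(17, 29)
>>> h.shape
(29, 3)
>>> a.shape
(29,)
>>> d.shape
(23, 17)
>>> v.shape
(29, 23, 29)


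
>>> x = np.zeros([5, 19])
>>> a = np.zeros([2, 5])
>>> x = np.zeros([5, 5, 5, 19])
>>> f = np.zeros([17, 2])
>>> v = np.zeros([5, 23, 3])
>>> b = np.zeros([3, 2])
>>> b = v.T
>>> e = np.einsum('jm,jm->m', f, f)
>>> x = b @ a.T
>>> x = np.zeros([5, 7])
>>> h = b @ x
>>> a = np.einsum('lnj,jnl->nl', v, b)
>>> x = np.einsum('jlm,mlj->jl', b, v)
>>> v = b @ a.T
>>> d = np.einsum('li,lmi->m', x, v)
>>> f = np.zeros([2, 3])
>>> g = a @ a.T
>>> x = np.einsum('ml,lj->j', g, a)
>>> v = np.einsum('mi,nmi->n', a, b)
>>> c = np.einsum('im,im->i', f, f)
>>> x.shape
(5,)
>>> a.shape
(23, 5)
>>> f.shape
(2, 3)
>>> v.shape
(3,)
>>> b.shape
(3, 23, 5)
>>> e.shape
(2,)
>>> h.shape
(3, 23, 7)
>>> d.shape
(23,)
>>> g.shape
(23, 23)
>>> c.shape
(2,)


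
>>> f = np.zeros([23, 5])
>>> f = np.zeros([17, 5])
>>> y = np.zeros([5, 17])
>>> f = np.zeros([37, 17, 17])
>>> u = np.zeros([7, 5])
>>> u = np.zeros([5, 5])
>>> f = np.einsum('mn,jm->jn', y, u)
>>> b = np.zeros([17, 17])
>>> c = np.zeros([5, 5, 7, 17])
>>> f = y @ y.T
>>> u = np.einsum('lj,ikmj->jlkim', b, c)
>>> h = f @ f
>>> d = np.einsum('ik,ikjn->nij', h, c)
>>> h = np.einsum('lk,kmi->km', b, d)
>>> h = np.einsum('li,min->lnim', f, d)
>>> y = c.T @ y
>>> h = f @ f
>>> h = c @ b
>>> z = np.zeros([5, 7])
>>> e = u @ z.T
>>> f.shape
(5, 5)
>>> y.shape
(17, 7, 5, 17)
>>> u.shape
(17, 17, 5, 5, 7)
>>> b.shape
(17, 17)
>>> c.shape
(5, 5, 7, 17)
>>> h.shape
(5, 5, 7, 17)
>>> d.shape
(17, 5, 7)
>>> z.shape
(5, 7)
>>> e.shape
(17, 17, 5, 5, 5)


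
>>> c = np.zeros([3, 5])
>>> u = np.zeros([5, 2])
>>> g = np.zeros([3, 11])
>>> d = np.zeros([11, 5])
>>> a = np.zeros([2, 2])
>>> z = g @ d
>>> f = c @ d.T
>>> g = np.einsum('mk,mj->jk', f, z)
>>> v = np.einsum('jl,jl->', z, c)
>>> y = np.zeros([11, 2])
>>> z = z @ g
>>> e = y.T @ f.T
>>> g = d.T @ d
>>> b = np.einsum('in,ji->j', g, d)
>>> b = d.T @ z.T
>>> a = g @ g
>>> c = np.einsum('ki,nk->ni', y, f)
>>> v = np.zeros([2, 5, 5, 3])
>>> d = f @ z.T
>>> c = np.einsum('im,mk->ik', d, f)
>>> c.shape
(3, 11)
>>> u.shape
(5, 2)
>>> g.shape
(5, 5)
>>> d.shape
(3, 3)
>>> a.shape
(5, 5)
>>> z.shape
(3, 11)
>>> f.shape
(3, 11)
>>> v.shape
(2, 5, 5, 3)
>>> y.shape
(11, 2)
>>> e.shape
(2, 3)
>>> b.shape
(5, 3)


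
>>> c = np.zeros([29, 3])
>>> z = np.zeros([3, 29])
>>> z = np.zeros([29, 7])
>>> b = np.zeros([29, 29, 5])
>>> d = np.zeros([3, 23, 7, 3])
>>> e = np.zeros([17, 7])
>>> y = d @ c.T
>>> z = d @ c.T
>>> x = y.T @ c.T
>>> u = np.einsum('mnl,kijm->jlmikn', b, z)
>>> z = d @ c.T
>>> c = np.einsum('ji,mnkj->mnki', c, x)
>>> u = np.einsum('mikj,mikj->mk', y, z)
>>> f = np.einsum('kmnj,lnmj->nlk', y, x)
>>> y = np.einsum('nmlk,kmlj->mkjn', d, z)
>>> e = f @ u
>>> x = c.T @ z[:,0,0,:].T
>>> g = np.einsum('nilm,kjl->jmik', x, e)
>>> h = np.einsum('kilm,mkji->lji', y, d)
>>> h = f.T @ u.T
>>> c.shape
(29, 7, 23, 3)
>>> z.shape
(3, 23, 7, 29)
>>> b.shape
(29, 29, 5)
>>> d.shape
(3, 23, 7, 3)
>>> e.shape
(7, 29, 7)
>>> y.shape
(23, 3, 29, 3)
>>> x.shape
(3, 23, 7, 3)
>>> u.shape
(3, 7)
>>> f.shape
(7, 29, 3)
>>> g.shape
(29, 3, 23, 7)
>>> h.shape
(3, 29, 3)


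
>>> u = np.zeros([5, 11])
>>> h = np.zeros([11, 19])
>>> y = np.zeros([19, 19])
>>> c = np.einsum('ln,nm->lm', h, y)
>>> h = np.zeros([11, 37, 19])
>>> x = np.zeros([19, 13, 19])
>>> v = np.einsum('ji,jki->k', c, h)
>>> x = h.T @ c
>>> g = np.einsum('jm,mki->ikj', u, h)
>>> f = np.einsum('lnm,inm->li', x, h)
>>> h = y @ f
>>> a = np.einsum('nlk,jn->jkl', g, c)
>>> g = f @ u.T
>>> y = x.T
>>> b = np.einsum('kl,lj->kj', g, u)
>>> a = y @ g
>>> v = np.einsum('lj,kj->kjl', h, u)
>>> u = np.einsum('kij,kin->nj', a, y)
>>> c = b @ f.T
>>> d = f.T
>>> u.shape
(19, 5)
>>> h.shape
(19, 11)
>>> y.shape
(19, 37, 19)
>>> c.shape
(19, 19)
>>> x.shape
(19, 37, 19)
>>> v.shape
(5, 11, 19)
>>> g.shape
(19, 5)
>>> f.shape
(19, 11)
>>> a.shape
(19, 37, 5)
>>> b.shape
(19, 11)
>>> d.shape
(11, 19)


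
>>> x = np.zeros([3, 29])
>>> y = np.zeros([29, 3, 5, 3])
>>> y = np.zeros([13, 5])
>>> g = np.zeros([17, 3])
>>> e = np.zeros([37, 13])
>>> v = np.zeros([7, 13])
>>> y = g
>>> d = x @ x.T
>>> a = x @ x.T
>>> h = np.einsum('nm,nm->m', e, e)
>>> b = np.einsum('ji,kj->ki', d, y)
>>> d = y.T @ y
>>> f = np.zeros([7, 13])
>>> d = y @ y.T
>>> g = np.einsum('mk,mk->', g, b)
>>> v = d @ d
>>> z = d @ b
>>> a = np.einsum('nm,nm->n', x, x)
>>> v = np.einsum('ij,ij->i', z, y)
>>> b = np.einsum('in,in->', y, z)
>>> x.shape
(3, 29)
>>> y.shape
(17, 3)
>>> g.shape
()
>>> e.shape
(37, 13)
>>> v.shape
(17,)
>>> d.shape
(17, 17)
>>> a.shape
(3,)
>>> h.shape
(13,)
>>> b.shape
()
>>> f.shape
(7, 13)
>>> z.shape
(17, 3)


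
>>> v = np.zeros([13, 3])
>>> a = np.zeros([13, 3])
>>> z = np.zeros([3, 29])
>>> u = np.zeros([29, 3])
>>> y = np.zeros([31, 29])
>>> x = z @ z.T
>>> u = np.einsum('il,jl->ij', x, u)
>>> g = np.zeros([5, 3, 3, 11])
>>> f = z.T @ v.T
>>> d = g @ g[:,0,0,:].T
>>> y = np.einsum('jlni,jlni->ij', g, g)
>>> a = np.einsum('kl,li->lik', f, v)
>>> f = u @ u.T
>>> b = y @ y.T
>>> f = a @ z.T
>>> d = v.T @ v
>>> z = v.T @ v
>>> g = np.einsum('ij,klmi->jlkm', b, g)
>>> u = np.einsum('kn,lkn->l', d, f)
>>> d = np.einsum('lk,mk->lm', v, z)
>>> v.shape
(13, 3)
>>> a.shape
(13, 3, 29)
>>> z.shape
(3, 3)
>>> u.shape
(13,)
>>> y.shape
(11, 5)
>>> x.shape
(3, 3)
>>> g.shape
(11, 3, 5, 3)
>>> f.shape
(13, 3, 3)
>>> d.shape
(13, 3)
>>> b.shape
(11, 11)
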